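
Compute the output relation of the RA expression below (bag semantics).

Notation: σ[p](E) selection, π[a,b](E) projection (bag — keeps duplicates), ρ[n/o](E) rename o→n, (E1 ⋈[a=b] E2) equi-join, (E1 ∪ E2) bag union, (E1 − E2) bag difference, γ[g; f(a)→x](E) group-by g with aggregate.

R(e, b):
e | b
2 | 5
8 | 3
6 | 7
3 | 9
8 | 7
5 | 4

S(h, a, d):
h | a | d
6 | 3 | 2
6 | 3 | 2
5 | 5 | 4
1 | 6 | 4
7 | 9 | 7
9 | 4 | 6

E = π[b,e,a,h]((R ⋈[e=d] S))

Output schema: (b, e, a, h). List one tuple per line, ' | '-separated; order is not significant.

Subexpression sizes:
  R → 6
  S → 6
  (R ⋈[e=d] S) → 3
  π[b,e,a,h]((R ⋈[e=d] S)) → 3

== RESULT ==
b | e | a | h
5 | 2 | 3 | 6
5 | 2 | 3 | 6
7 | 6 | 4 | 9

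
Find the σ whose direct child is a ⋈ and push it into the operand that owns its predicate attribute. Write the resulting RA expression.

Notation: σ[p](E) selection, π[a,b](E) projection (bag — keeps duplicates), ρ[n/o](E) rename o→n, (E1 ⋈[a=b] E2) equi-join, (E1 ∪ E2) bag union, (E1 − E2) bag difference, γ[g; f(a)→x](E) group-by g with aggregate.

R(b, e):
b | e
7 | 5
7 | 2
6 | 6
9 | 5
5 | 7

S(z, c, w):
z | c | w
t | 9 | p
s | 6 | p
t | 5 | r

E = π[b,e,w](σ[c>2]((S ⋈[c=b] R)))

σ filters on c, owned by the left side.
E' = π[b,e,w]((σ[c>2](S) ⋈[c=b] R))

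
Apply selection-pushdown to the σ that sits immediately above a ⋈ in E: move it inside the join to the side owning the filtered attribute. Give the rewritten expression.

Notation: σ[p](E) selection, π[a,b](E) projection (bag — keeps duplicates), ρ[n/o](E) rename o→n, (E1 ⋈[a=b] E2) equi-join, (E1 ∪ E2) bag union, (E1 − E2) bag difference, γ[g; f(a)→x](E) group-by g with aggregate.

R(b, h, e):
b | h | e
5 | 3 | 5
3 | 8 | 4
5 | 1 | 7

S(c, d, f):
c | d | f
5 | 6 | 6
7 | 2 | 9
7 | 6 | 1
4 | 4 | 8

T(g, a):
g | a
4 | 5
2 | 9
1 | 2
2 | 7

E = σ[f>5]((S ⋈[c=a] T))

σ filters on f, owned by the left side.
E' = (σ[f>5](S) ⋈[c=a] T)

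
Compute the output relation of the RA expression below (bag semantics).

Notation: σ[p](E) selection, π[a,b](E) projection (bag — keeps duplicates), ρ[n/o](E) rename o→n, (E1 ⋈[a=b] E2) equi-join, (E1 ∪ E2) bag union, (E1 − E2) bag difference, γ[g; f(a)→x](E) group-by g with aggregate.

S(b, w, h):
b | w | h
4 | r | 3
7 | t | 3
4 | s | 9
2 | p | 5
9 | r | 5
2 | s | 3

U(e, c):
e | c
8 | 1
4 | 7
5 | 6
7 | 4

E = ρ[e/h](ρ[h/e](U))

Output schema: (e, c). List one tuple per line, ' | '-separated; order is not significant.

Subexpression sizes:
  U → 4
  ρ[h/e](U) → 4
  ρ[e/h](ρ[h/e](U)) → 4

== RESULT ==
e | c
4 | 7
5 | 6
7 | 4
8 | 1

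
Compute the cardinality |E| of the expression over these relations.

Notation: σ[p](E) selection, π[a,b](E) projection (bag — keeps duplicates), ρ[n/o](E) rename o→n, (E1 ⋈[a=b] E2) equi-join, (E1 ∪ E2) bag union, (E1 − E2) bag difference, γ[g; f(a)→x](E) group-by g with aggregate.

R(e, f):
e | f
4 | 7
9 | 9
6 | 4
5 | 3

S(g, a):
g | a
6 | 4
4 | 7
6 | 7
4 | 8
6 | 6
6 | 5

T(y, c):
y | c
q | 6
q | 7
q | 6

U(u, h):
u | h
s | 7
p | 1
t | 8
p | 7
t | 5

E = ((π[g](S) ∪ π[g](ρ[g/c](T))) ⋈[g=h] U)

Row counts bottom-up:
  S → 6
  π[g](S) → 6
  T → 3
  ρ[g/c](T) → 3
  π[g](ρ[g/c](T)) → 3
  (π[g](S) ∪ π[g](ρ[g/c](T))) → 9
  U → 5
  ((π[g](S) ∪ π[g](ρ[g/c](T))) ⋈[g=h] U) → 2

|E| = 2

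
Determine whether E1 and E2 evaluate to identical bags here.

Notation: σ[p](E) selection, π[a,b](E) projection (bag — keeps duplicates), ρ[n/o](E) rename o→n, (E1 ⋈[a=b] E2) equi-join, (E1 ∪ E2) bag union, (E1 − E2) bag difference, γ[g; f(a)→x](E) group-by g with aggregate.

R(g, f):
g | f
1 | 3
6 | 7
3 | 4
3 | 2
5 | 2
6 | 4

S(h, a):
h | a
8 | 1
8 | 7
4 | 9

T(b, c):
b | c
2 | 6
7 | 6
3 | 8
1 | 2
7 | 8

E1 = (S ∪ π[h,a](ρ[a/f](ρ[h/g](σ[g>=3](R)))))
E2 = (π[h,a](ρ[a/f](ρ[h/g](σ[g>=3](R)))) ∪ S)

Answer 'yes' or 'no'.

E1 stepwise |·|:
  S → 3
  R → 6
  σ[g>=3](R) → 5
  ρ[h/g](σ[g>=3](R)) → 5
  ρ[a/f](ρ[h/g](σ[g>=3](R))) → 5
  π[h,a](ρ[a/f](ρ[h/g](σ[g>=3](R)))) → 5
  (S ∪ π[h,a](ρ[a/f](ρ[h/g](σ[g>=3](R))))) → 8
E2 stepwise |·|:
  R → 6
  σ[g>=3](R) → 5
  ρ[h/g](σ[g>=3](R)) → 5
  ρ[a/f](ρ[h/g](σ[g>=3](R))) → 5
  π[h,a](ρ[a/f](ρ[h/g](σ[g>=3](R)))) → 5
  S → 3
  (π[h,a](ρ[a/f](ρ[h/g](σ[g>=3](R)))) ∪ S) → 8

E1 and E2 produce the same multiset:
h | a
3 | 2
3 | 4
4 | 9
5 | 2
6 | 4
6 | 7
8 | 1
8 | 7

yes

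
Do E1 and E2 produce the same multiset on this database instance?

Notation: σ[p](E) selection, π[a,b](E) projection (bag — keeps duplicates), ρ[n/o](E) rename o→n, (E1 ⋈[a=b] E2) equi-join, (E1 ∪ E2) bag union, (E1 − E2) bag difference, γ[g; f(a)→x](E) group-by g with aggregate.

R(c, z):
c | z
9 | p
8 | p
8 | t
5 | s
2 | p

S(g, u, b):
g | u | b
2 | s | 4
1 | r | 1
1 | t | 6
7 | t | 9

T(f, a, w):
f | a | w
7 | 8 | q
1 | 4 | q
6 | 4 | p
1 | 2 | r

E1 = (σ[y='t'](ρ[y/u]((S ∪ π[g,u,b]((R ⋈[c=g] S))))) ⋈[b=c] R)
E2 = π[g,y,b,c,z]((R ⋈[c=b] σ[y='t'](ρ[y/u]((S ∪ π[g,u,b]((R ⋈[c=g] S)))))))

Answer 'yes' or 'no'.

E1 stepwise |·|:
  S → 4
  R → 5
  S → 4
  (R ⋈[c=g] S) → 1
  π[g,u,b]((R ⋈[c=g] S)) → 1
  (S ∪ π[g,u,b]((R ⋈[c=g] S))) → 5
  ρ[y/u]((S ∪ π[g,u,b]((R ⋈[c=g] S)))) → 5
  σ[y='t'](ρ[y/u]((S ∪ π[g,u,b]((R ⋈[c=g] S))))) → 2
  R → 5
  (σ[y='t'](ρ[y/u]((S ∪ π[g,u,b]((R ⋈[c=g] S))))) ⋈[b=c] R) → 1
E2 stepwise |·|:
  R → 5
  S → 4
  R → 5
  S → 4
  (R ⋈[c=g] S) → 1
  π[g,u,b]((R ⋈[c=g] S)) → 1
  (S ∪ π[g,u,b]((R ⋈[c=g] S))) → 5
  ρ[y/u]((S ∪ π[g,u,b]((R ⋈[c=g] S)))) → 5
  σ[y='t'](ρ[y/u]((S ∪ π[g,u,b]((R ⋈[c=g] S))))) → 2
  (R ⋈[c=b] σ[y='t'](ρ[y/u]((S ∪ π[g,u,b]((R ⋈[c=g] S)))))) → 1
  π[g,y,b,c,z]((R ⋈[c=b] σ[y='t'](ρ[y/u]((S ∪ π[g,u,b]((R ⋈[c=g] S))))))) → 1

E1 and E2 produce the same multiset:
g | y | b | c | z
7 | t | 9 | 9 | p

yes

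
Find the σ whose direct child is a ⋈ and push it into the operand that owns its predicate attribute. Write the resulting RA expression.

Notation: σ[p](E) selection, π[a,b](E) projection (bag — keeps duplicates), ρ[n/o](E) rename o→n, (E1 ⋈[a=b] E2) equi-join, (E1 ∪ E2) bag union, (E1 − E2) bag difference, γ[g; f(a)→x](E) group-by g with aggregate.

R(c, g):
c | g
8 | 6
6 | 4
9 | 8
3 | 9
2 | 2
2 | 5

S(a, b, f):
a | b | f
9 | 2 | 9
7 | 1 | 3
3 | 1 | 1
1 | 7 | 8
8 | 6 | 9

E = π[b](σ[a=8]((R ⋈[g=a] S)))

σ filters on a, owned by the right side.
E' = π[b]((R ⋈[g=a] σ[a=8](S)))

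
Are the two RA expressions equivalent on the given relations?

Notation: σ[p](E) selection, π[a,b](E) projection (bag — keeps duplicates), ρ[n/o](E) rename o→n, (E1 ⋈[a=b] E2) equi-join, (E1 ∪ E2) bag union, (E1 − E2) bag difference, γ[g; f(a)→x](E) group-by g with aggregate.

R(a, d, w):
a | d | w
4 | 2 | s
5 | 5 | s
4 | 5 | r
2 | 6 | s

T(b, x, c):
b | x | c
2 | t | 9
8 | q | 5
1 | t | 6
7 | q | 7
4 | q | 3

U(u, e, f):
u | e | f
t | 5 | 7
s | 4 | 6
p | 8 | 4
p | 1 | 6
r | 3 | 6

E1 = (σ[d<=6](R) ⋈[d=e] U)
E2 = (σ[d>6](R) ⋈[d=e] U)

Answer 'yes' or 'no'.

E1 stepwise |·|:
  R → 4
  σ[d<=6](R) → 4
  U → 5
  (σ[d<=6](R) ⋈[d=e] U) → 2
E2 stepwise |·|:
  R → 4
  σ[d>6](R) → 0
  U → 5
  (σ[d>6](R) ⋈[d=e] U) → 0

E1 result:
a | d | w | u | e | f
4 | 5 | r | t | 5 | 7
5 | 5 | s | t | 5 | 7
E2 result:
a | d | w | u | e | f
(0 rows)
Witness: (5, 5, 's', 't', 5, 7) appears 1× in E1 but 0× in E2.

no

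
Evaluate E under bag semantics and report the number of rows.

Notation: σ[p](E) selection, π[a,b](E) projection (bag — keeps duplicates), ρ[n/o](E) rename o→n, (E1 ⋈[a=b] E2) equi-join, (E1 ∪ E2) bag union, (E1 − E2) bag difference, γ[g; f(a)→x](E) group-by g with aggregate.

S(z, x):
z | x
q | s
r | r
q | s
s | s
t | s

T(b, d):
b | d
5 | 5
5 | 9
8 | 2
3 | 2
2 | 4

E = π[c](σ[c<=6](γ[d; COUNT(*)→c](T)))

Row counts bottom-up:
  T → 5
  γ[d; COUNT(*)→c](T) → 4
  σ[c<=6](γ[d; COUNT(*)→c](T)) → 4
  π[c](σ[c<=6](γ[d; COUNT(*)→c](T))) → 4

|E| = 4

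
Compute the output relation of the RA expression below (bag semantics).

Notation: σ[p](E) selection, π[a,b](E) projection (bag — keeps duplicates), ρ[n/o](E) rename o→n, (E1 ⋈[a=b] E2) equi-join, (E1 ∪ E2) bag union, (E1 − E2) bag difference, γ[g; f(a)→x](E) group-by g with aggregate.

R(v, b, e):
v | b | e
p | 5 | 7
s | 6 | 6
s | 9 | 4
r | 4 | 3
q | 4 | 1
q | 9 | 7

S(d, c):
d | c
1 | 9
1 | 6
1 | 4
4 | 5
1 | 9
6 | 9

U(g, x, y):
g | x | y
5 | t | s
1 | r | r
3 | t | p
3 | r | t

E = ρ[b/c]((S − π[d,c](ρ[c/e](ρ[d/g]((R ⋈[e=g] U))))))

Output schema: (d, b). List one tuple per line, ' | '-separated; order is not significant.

Stepwise |·|:
  S → 6
  R → 6
  U → 4
  (R ⋈[e=g] U) → 3
  ρ[d/g]((R ⋈[e=g] U)) → 3
  ρ[c/e](ρ[d/g]((R ⋈[e=g] U))) → 3
  π[d,c](ρ[c/e](ρ[d/g]((R ⋈[e=g] U)))) → 3
  (S − π[d,c](ρ[c/e](ρ[d/g]((R ⋈[e=g] U))))) → 6
  ρ[b/c]((S − π[d,c](ρ[c/e](ρ[d/g]((R ⋈[e=g] U)))))) → 6

== RESULT ==
d | b
1 | 4
1 | 6
1 | 9
1 | 9
4 | 5
6 | 9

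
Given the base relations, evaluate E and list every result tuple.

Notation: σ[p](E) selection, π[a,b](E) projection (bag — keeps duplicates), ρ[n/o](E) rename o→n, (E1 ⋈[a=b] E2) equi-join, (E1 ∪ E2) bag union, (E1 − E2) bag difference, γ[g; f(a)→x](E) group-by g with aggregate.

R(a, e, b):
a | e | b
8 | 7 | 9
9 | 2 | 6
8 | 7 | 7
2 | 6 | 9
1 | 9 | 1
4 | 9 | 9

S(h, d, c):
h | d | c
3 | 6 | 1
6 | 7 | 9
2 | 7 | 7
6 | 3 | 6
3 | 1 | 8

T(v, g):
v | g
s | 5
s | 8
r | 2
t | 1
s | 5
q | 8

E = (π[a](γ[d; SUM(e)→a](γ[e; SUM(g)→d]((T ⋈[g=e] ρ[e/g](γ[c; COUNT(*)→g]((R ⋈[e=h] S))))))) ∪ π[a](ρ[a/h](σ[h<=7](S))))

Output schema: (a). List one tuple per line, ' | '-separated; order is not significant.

Stepwise |·|:
  T → 6
  R → 6
  S → 5
  (R ⋈[e=h] S) → 3
  γ[c; COUNT(*)→g]((R ⋈[e=h] S)) → 3
  ρ[e/g](γ[c; COUNT(*)→g]((R ⋈[e=h] S))) → 3
  (T ⋈[g=e] ρ[e/g](γ[c; COUNT(*)→g]((R ⋈[e=h] S)))) → 3
  γ[e; SUM(g)→d]((T ⋈[g=e] ρ[e/g](γ[c; COUNT(*)→g]((R ⋈[e=h] S))))) → 1
  γ[d; SUM(e)→a](γ[e; SUM(g)→d]((T ⋈[g=e] ρ[e/g](γ[c; COUNT(*)→g]((R ⋈[e=h] S)))))) → 1
  π[a](γ[d; SUM(e)→a](γ[e; SUM(g)→d]((T ⋈[g=e] ρ[e/g](γ[c; COUNT(*)→g]((R ⋈[e=h] S))))))) → 1
  S → 5
  σ[h<=7](S) → 5
  ρ[a/h](σ[h<=7](S)) → 5
  π[a](ρ[a/h](σ[h<=7](S))) → 5
  (π[a](γ[d; SUM(e)→a](γ[e; SUM(g)→d]((T ⋈[g=e] ρ[e/g](γ[c; COUNT(*)→g]((R ⋈[e=h] S))))))) ∪ π[a](ρ[a/h](σ[h<=7](S)))) → 6

== RESULT ==
a
1
2
3
3
6
6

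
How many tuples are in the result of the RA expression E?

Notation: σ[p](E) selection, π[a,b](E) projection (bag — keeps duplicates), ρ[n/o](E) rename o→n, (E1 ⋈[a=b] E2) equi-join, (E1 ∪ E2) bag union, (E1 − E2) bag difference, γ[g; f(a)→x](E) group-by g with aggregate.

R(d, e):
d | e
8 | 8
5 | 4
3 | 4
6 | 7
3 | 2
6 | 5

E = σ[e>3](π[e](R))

Subexpression sizes:
  R → 6
  π[e](R) → 6
  σ[e>3](π[e](R)) → 5

|E| = 5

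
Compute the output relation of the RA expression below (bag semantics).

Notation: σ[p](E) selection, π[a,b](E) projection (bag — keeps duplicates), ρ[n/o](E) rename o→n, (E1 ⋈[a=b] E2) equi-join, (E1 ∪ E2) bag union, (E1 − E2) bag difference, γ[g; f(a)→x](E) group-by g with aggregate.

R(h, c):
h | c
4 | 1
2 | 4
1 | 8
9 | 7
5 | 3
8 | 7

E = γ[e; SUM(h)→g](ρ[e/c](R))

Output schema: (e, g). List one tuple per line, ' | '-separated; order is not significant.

Per-node cardinality:
  R → 6
  ρ[e/c](R) → 6
  γ[e; SUM(h)→g](ρ[e/c](R)) → 5

== RESULT ==
e | g
1 | 4
3 | 5
4 | 2
7 | 17
8 | 1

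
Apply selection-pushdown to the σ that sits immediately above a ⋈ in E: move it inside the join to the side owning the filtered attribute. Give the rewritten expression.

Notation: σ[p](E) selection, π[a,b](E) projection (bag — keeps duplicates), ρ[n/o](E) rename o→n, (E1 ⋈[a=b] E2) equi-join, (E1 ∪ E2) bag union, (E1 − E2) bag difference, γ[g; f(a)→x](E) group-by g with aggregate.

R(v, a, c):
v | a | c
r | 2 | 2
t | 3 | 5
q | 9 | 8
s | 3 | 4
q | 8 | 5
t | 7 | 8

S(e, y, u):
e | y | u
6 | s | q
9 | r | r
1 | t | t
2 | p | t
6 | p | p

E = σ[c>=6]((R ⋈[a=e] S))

σ filters on c, owned by the left side.
E' = (σ[c>=6](R) ⋈[a=e] S)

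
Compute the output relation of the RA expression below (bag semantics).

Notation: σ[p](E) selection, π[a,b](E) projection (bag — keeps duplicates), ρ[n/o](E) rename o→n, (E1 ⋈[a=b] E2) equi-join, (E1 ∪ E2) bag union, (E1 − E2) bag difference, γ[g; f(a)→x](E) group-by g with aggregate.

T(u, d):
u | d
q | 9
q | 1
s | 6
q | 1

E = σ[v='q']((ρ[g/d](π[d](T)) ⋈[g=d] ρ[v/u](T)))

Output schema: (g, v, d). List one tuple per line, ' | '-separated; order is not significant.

Subexpression sizes:
  T → 4
  π[d](T) → 4
  ρ[g/d](π[d](T)) → 4
  T → 4
  ρ[v/u](T) → 4
  (ρ[g/d](π[d](T)) ⋈[g=d] ρ[v/u](T)) → 6
  σ[v='q']((ρ[g/d](π[d](T)) ⋈[g=d] ρ[v/u](T))) → 5

== RESULT ==
g | v | d
1 | q | 1
1 | q | 1
1 | q | 1
1 | q | 1
9 | q | 9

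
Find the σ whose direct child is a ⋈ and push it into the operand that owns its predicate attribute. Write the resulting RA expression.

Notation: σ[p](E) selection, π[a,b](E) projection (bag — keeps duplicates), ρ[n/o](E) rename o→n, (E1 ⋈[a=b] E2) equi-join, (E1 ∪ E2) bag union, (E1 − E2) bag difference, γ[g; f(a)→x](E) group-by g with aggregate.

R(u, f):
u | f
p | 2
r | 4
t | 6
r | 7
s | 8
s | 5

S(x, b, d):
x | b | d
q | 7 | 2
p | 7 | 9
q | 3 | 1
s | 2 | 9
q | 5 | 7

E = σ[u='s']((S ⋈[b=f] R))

σ filters on u, owned by the right side.
E' = (S ⋈[b=f] σ[u='s'](R))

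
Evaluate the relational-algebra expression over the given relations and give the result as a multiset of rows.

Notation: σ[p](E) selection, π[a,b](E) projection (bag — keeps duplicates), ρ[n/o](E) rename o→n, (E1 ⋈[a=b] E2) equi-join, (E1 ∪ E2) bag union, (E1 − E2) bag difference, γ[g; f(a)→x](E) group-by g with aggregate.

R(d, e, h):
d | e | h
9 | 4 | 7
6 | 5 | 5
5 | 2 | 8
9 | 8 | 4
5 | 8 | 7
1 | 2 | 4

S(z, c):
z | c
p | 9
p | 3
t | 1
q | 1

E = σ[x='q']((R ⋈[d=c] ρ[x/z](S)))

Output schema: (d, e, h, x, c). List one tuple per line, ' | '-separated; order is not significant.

Stepwise |·|:
  R → 6
  S → 4
  ρ[x/z](S) → 4
  (R ⋈[d=c] ρ[x/z](S)) → 4
  σ[x='q']((R ⋈[d=c] ρ[x/z](S))) → 1

== RESULT ==
d | e | h | x | c
1 | 2 | 4 | q | 1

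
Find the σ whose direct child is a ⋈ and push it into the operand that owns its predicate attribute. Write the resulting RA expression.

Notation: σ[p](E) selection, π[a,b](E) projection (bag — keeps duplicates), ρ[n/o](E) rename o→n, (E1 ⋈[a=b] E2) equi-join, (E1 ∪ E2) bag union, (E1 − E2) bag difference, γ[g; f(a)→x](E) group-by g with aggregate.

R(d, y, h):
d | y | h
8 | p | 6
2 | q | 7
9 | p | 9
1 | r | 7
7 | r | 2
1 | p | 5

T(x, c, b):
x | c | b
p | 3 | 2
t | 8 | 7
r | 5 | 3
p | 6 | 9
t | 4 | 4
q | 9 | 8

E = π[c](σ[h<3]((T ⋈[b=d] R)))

σ filters on h, owned by the right side.
E' = π[c]((T ⋈[b=d] σ[h<3](R)))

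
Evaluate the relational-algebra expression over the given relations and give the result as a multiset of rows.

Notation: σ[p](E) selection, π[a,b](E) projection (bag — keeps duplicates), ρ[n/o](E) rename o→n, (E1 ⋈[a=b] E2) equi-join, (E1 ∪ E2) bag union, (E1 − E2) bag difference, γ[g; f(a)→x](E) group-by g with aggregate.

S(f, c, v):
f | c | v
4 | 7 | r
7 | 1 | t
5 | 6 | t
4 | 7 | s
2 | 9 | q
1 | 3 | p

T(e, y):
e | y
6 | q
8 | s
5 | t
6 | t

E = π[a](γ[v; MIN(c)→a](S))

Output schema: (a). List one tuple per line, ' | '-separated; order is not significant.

Subexpression sizes:
  S → 6
  γ[v; MIN(c)→a](S) → 5
  π[a](γ[v; MIN(c)→a](S)) → 5

== RESULT ==
a
1
3
7
7
9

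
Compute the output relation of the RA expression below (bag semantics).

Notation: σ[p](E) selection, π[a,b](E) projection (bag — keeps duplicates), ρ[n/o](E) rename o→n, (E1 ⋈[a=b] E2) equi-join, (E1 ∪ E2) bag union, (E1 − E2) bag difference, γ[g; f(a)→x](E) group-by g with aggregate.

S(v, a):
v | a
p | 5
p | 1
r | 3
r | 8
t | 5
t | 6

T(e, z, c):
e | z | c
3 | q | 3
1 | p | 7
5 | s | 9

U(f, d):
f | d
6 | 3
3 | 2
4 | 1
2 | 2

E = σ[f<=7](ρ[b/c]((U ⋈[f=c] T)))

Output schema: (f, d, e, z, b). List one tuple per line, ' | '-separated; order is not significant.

Stepwise |·|:
  U → 4
  T → 3
  (U ⋈[f=c] T) → 1
  ρ[b/c]((U ⋈[f=c] T)) → 1
  σ[f<=7](ρ[b/c]((U ⋈[f=c] T))) → 1

== RESULT ==
f | d | e | z | b
3 | 2 | 3 | q | 3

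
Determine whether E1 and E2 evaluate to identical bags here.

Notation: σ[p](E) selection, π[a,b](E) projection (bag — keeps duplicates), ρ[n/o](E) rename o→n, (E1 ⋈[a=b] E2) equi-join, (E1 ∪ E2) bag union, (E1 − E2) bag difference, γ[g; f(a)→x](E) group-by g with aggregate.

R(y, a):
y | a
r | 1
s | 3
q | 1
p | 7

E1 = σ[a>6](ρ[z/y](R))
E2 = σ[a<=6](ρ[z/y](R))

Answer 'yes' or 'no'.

E1 per-node cardinality:
  R → 4
  ρ[z/y](R) → 4
  σ[a>6](ρ[z/y](R)) → 1
E2 per-node cardinality:
  R → 4
  ρ[z/y](R) → 4
  σ[a<=6](ρ[z/y](R)) → 3

E1 result:
z | a
p | 7
E2 result:
z | a
q | 1
r | 1
s | 3
Witness: ('r', 1) appears 0× in E1 but 1× in E2.

no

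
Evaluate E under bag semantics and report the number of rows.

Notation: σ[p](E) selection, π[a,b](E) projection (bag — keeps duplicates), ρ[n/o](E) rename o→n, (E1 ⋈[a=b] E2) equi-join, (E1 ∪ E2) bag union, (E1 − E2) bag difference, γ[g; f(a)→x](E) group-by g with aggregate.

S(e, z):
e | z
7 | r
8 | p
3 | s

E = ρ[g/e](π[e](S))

Per-node cardinality:
  S → 3
  π[e](S) → 3
  ρ[g/e](π[e](S)) → 3

|E| = 3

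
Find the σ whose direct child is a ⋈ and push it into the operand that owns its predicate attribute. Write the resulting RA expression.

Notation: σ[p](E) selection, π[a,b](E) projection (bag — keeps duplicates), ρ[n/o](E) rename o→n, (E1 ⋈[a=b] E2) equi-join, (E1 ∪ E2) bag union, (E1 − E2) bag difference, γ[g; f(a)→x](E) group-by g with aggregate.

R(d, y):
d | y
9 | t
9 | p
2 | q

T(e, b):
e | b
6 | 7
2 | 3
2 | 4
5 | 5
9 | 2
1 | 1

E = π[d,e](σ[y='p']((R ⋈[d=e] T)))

σ filters on y, owned by the left side.
E' = π[d,e]((σ[y='p'](R) ⋈[d=e] T))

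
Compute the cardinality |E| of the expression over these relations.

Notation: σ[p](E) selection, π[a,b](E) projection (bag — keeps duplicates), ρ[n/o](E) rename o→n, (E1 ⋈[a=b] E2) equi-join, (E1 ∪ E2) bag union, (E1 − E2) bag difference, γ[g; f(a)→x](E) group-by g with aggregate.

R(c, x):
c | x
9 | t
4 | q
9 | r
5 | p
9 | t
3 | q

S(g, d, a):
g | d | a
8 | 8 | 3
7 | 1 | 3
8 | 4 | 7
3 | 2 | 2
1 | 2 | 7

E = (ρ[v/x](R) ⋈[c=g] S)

Row counts bottom-up:
  R → 6
  ρ[v/x](R) → 6
  S → 5
  (ρ[v/x](R) ⋈[c=g] S) → 1

|E| = 1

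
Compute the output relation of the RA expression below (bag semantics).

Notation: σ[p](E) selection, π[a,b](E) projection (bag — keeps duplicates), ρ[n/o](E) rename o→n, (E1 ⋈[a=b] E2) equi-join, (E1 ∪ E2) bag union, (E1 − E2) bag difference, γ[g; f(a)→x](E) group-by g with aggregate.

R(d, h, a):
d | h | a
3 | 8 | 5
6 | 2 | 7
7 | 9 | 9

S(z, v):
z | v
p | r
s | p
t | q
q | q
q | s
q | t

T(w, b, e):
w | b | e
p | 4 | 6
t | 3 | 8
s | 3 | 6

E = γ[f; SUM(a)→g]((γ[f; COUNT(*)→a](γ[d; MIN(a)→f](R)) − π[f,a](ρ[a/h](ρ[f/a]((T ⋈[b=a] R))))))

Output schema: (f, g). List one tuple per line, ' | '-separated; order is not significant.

Per-node cardinality:
  R → 3
  γ[d; MIN(a)→f](R) → 3
  γ[f; COUNT(*)→a](γ[d; MIN(a)→f](R)) → 3
  T → 3
  R → 3
  (T ⋈[b=a] R) → 0
  ρ[f/a]((T ⋈[b=a] R)) → 0
  ρ[a/h](ρ[f/a]((T ⋈[b=a] R))) → 0
  π[f,a](ρ[a/h](ρ[f/a]((T ⋈[b=a] R)))) → 0
  (γ[f; COUNT(*)→a](γ[d; MIN(a)→f](R)) − π[f,a](ρ[a/h](ρ[f/a]((T ⋈[b=a] R))))) → 3
  γ[f; SUM(a)→g]((γ[f; COUNT(*)→a](γ[d; MIN(a)→f](R)) − π[f,a](ρ[a/h](ρ[f/a]((T ⋈[b=a] R)))))) → 3

== RESULT ==
f | g
5 | 1
7 | 1
9 | 1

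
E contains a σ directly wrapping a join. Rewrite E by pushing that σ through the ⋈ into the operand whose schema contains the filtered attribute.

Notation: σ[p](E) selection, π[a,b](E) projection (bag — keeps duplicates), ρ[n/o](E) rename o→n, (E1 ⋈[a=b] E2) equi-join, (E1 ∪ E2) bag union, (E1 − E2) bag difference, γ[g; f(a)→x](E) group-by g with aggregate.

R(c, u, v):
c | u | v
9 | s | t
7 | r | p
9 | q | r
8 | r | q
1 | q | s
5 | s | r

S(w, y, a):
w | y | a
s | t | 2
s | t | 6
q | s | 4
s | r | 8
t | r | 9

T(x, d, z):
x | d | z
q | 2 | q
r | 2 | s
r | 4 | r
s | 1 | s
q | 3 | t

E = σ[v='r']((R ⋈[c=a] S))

σ filters on v, owned by the left side.
E' = (σ[v='r'](R) ⋈[c=a] S)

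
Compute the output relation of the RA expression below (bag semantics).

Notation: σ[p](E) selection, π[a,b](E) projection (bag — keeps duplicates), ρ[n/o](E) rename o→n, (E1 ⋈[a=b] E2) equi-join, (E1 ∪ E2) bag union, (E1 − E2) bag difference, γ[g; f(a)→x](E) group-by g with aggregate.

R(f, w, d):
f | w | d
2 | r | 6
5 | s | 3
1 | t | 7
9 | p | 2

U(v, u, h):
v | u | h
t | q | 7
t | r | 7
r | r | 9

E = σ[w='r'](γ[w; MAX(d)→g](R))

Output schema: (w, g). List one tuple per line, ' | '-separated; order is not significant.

Subexpression sizes:
  R → 4
  γ[w; MAX(d)→g](R) → 4
  σ[w='r'](γ[w; MAX(d)→g](R)) → 1

== RESULT ==
w | g
r | 6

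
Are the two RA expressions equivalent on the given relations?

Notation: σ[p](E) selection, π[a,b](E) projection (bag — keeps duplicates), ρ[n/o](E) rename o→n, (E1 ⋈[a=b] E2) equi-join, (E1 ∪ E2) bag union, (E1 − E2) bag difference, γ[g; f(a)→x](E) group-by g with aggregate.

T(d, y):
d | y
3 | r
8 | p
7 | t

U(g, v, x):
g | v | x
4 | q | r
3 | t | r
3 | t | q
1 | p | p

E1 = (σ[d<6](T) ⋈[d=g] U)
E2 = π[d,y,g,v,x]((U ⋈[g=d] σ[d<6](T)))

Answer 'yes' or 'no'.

E1 per-node cardinality:
  T → 3
  σ[d<6](T) → 1
  U → 4
  (σ[d<6](T) ⋈[d=g] U) → 2
E2 per-node cardinality:
  U → 4
  T → 3
  σ[d<6](T) → 1
  (U ⋈[g=d] σ[d<6](T)) → 2
  π[d,y,g,v,x]((U ⋈[g=d] σ[d<6](T))) → 2

E1 and E2 produce the same multiset:
d | y | g | v | x
3 | r | 3 | t | q
3 | r | 3 | t | r

yes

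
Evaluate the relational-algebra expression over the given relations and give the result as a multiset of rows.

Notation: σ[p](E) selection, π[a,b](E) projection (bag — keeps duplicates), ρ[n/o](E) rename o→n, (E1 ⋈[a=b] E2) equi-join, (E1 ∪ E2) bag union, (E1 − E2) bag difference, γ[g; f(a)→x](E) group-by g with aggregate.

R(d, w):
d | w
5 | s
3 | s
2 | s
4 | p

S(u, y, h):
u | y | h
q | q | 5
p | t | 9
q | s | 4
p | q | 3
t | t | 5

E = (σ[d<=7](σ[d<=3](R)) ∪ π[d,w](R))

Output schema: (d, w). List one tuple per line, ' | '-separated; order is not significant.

Subexpression sizes:
  R → 4
  σ[d<=3](R) → 2
  σ[d<=7](σ[d<=3](R)) → 2
  R → 4
  π[d,w](R) → 4
  (σ[d<=7](σ[d<=3](R)) ∪ π[d,w](R)) → 6

== RESULT ==
d | w
2 | s
2 | s
3 | s
3 | s
4 | p
5 | s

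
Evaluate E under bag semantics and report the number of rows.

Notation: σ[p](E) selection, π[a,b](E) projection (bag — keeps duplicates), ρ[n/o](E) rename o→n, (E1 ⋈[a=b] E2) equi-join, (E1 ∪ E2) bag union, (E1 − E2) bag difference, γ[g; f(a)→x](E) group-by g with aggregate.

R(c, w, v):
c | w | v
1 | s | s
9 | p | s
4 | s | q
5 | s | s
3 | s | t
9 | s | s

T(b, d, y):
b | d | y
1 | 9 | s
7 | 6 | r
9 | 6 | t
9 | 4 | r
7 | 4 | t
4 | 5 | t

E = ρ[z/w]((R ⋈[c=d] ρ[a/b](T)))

Per-node cardinality:
  R → 6
  T → 6
  ρ[a/b](T) → 6
  (R ⋈[c=d] ρ[a/b](T)) → 5
  ρ[z/w]((R ⋈[c=d] ρ[a/b](T))) → 5

|E| = 5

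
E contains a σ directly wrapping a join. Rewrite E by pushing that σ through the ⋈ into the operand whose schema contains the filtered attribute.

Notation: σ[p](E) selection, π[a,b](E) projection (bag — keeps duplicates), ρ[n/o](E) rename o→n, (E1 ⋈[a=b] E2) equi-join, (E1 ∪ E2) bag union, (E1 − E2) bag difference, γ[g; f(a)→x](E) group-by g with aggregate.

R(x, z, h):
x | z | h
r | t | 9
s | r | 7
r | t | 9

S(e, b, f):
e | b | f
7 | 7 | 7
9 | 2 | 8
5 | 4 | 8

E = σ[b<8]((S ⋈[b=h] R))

σ filters on b, owned by the left side.
E' = (σ[b<8](S) ⋈[b=h] R)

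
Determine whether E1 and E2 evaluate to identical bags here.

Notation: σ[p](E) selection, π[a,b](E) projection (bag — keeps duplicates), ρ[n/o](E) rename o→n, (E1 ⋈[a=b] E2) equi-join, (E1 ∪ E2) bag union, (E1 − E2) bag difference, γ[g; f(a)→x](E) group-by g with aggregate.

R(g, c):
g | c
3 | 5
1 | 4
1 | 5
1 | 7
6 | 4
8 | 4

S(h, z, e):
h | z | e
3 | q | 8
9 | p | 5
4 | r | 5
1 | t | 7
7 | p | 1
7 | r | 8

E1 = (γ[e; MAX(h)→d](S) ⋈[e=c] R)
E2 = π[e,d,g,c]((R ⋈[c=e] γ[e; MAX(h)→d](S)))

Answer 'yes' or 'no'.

E1 stepwise |·|:
  S → 6
  γ[e; MAX(h)→d](S) → 4
  R → 6
  (γ[e; MAX(h)→d](S) ⋈[e=c] R) → 3
E2 stepwise |·|:
  R → 6
  S → 6
  γ[e; MAX(h)→d](S) → 4
  (R ⋈[c=e] γ[e; MAX(h)→d](S)) → 3
  π[e,d,g,c]((R ⋈[c=e] γ[e; MAX(h)→d](S))) → 3

E1 and E2 produce the same multiset:
e | d | g | c
5 | 9 | 1 | 5
5 | 9 | 3 | 5
7 | 1 | 1 | 7

yes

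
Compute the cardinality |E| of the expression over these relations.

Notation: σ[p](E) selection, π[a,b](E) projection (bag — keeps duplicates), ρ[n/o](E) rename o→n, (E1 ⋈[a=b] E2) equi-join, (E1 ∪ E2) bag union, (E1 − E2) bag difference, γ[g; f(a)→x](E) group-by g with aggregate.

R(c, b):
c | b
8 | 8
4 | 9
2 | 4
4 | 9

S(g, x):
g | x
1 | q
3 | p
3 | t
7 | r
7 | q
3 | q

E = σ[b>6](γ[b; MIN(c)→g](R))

Subexpression sizes:
  R → 4
  γ[b; MIN(c)→g](R) → 3
  σ[b>6](γ[b; MIN(c)→g](R)) → 2

|E| = 2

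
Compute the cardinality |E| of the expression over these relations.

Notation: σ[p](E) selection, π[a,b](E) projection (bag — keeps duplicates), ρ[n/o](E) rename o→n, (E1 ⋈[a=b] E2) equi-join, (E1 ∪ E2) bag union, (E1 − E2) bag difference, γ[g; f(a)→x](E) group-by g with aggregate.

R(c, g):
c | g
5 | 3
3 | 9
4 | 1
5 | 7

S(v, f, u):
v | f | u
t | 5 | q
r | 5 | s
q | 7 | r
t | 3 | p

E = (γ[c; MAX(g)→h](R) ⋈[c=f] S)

Row counts bottom-up:
  R → 4
  γ[c; MAX(g)→h](R) → 3
  S → 4
  (γ[c; MAX(g)→h](R) ⋈[c=f] S) → 3

|E| = 3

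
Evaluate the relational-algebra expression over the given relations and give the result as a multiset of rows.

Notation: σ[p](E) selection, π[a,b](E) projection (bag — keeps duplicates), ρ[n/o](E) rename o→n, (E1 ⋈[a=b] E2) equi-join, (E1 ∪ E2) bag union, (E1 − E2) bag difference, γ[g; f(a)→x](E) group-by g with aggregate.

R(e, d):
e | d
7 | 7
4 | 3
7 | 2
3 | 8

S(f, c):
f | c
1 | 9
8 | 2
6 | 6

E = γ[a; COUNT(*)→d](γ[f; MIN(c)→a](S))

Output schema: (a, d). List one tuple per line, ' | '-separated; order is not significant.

Per-node cardinality:
  S → 3
  γ[f; MIN(c)→a](S) → 3
  γ[a; COUNT(*)→d](γ[f; MIN(c)→a](S)) → 3

== RESULT ==
a | d
2 | 1
6 | 1
9 | 1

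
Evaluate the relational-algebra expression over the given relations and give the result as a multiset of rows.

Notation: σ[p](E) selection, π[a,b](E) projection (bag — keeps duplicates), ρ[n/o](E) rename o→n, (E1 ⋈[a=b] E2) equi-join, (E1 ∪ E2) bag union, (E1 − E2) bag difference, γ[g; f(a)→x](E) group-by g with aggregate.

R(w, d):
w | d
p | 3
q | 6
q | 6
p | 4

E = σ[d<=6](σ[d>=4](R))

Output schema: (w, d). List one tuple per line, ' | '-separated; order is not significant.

Per-node cardinality:
  R → 4
  σ[d>=4](R) → 3
  σ[d<=6](σ[d>=4](R)) → 3

== RESULT ==
w | d
p | 4
q | 6
q | 6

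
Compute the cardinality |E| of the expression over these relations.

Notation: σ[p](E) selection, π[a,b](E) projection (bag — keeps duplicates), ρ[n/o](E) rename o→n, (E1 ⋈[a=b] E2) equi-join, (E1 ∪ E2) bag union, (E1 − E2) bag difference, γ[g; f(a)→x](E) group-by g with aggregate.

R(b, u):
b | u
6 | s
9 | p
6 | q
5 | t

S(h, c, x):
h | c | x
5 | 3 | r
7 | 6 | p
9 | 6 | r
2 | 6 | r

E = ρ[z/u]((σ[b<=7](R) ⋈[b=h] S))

Subexpression sizes:
  R → 4
  σ[b<=7](R) → 3
  S → 4
  (σ[b<=7](R) ⋈[b=h] S) → 1
  ρ[z/u]((σ[b<=7](R) ⋈[b=h] S)) → 1

|E| = 1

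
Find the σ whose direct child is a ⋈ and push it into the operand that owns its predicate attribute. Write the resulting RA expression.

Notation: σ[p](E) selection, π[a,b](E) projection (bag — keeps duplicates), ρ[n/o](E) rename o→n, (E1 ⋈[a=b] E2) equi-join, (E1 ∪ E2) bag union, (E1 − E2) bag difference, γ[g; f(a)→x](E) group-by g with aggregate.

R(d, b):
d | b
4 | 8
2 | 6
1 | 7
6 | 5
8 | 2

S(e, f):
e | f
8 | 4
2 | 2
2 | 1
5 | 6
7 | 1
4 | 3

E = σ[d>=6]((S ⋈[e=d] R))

σ filters on d, owned by the right side.
E' = (S ⋈[e=d] σ[d>=6](R))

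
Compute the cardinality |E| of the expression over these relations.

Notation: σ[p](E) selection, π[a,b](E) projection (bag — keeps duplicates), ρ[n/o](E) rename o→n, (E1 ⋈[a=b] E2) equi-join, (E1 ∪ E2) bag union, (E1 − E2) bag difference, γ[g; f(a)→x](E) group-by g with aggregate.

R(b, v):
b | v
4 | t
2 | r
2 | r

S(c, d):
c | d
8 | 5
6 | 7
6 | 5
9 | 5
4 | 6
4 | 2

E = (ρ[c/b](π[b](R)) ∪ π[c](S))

Stepwise |·|:
  R → 3
  π[b](R) → 3
  ρ[c/b](π[b](R)) → 3
  S → 6
  π[c](S) → 6
  (ρ[c/b](π[b](R)) ∪ π[c](S)) → 9

|E| = 9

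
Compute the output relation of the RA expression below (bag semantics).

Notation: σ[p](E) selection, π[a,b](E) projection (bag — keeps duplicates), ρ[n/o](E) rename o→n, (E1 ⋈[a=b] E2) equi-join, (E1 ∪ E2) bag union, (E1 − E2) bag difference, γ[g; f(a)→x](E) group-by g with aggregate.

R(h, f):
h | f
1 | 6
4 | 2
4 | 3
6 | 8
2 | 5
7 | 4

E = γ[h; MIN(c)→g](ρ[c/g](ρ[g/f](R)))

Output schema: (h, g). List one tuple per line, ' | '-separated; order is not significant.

Stepwise |·|:
  R → 6
  ρ[g/f](R) → 6
  ρ[c/g](ρ[g/f](R)) → 6
  γ[h; MIN(c)→g](ρ[c/g](ρ[g/f](R))) → 5

== RESULT ==
h | g
1 | 6
2 | 5
4 | 2
6 | 8
7 | 4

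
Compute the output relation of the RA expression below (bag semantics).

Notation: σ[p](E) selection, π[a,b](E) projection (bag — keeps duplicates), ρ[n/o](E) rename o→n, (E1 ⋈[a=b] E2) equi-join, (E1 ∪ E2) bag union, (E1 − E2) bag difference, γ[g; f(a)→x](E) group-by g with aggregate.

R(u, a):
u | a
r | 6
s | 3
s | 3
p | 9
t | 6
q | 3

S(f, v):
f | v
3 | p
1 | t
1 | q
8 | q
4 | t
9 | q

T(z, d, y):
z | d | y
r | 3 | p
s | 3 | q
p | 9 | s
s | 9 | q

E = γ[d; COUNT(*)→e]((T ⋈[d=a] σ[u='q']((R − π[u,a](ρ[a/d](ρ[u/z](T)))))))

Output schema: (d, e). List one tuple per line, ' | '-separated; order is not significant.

Stepwise |·|:
  T → 4
  R → 6
  T → 4
  ρ[u/z](T) → 4
  ρ[a/d](ρ[u/z](T)) → 4
  π[u,a](ρ[a/d](ρ[u/z](T))) → 4
  (R − π[u,a](ρ[a/d](ρ[u/z](T)))) → 4
  σ[u='q']((R − π[u,a](ρ[a/d](ρ[u/z](T))))) → 1
  (T ⋈[d=a] σ[u='q']((R − π[u,a](ρ[a/d](ρ[u/z](T)))))) → 2
  γ[d; COUNT(*)→e]((T ⋈[d=a] σ[u='q']((R − π[u,a](ρ[a/d](ρ[u/z](T))))))) → 1

== RESULT ==
d | e
3 | 2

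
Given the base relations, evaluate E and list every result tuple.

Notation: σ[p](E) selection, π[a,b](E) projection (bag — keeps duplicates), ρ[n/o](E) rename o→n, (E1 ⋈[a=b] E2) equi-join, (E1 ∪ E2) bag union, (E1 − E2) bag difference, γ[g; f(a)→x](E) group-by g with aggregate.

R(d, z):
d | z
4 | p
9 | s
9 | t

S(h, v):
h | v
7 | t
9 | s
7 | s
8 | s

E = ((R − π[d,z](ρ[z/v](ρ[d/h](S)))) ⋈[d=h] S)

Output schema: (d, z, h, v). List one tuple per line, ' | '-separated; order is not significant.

Subexpression sizes:
  R → 3
  S → 4
  ρ[d/h](S) → 4
  ρ[z/v](ρ[d/h](S)) → 4
  π[d,z](ρ[z/v](ρ[d/h](S))) → 4
  (R − π[d,z](ρ[z/v](ρ[d/h](S)))) → 2
  S → 4
  ((R − π[d,z](ρ[z/v](ρ[d/h](S)))) ⋈[d=h] S) → 1

== RESULT ==
d | z | h | v
9 | t | 9 | s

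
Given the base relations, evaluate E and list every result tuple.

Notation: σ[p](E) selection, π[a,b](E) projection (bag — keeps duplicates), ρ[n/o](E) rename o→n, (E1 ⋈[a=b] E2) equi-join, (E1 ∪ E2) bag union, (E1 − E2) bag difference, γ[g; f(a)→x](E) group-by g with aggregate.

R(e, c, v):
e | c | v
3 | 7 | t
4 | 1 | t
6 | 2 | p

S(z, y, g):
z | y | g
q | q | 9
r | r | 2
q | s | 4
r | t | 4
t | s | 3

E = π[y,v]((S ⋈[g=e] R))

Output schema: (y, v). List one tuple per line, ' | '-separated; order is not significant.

Subexpression sizes:
  S → 5
  R → 3
  (S ⋈[g=e] R) → 3
  π[y,v]((S ⋈[g=e] R)) → 3

== RESULT ==
y | v
s | t
s | t
t | t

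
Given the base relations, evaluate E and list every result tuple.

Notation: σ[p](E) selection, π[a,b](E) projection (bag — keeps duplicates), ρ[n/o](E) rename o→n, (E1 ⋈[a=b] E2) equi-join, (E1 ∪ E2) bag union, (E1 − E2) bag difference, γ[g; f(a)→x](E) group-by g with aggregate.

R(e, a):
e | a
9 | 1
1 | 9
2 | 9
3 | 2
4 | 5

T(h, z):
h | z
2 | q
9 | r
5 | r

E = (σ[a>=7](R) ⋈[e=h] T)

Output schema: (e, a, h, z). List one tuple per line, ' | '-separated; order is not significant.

Stepwise |·|:
  R → 5
  σ[a>=7](R) → 2
  T → 3
  (σ[a>=7](R) ⋈[e=h] T) → 1

== RESULT ==
e | a | h | z
2 | 9 | 2 | q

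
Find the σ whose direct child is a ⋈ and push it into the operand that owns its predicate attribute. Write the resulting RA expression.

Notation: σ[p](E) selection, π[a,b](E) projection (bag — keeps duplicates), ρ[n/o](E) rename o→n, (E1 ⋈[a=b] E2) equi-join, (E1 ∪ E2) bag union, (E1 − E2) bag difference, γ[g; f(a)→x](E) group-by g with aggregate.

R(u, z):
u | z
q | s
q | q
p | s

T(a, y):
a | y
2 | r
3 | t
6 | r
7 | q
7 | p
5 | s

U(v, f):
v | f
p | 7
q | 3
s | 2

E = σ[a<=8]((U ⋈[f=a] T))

σ filters on a, owned by the right side.
E' = (U ⋈[f=a] σ[a<=8](T))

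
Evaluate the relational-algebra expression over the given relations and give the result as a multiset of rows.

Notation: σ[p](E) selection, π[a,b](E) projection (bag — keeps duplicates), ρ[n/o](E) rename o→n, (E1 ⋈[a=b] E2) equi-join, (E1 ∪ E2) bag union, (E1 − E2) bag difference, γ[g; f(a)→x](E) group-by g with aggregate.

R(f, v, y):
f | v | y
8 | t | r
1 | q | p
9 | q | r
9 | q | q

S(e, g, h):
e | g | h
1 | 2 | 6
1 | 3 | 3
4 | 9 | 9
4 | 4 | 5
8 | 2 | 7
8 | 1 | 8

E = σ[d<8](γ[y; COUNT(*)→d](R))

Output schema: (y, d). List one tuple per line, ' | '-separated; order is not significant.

Row counts bottom-up:
  R → 4
  γ[y; COUNT(*)→d](R) → 3
  σ[d<8](γ[y; COUNT(*)→d](R)) → 3

== RESULT ==
y | d
p | 1
q | 1
r | 2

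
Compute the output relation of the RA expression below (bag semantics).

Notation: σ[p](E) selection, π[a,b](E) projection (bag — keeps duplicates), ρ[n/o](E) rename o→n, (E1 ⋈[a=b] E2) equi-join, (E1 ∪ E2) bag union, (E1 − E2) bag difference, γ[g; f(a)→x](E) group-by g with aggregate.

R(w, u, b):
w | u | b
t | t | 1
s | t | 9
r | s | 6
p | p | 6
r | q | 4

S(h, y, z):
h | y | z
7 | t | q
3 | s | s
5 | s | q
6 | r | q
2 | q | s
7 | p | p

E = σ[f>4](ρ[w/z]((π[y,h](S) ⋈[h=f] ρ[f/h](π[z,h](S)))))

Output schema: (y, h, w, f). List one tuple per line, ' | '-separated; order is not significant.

Row counts bottom-up:
  S → 6
  π[y,h](S) → 6
  S → 6
  π[z,h](S) → 6
  ρ[f/h](π[z,h](S)) → 6
  (π[y,h](S) ⋈[h=f] ρ[f/h](π[z,h](S))) → 8
  ρ[w/z]((π[y,h](S) ⋈[h=f] ρ[f/h](π[z,h](S)))) → 8
  σ[f>4](ρ[w/z]((π[y,h](S) ⋈[h=f] ρ[f/h](π[z,h](S))))) → 6

== RESULT ==
y | h | w | f
p | 7 | p | 7
p | 7 | q | 7
r | 6 | q | 6
s | 5 | q | 5
t | 7 | p | 7
t | 7 | q | 7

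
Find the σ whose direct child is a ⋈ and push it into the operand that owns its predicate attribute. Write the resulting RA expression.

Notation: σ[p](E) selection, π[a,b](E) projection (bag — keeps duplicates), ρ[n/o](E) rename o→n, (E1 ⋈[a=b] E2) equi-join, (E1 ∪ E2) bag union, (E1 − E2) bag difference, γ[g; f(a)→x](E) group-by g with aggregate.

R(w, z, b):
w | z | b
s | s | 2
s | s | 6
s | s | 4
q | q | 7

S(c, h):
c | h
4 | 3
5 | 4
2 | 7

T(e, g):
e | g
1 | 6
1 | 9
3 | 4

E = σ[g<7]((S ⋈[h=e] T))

σ filters on g, owned by the right side.
E' = (S ⋈[h=e] σ[g<7](T))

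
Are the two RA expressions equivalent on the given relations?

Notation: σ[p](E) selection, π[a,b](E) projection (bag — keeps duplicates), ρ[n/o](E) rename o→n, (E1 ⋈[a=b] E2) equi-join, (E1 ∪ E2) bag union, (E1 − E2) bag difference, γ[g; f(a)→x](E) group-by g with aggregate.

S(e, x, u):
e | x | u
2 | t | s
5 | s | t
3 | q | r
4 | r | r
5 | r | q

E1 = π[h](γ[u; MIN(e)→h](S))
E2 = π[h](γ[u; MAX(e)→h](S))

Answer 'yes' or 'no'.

E1 per-node cardinality:
  S → 5
  γ[u; MIN(e)→h](S) → 4
  π[h](γ[u; MIN(e)→h](S)) → 4
E2 per-node cardinality:
  S → 5
  γ[u; MAX(e)→h](S) → 4
  π[h](γ[u; MAX(e)→h](S)) → 4

E1 result:
h
2
3
5
5
E2 result:
h
2
4
5
5
Witness: (3,) appears 1× in E1 but 0× in E2.

no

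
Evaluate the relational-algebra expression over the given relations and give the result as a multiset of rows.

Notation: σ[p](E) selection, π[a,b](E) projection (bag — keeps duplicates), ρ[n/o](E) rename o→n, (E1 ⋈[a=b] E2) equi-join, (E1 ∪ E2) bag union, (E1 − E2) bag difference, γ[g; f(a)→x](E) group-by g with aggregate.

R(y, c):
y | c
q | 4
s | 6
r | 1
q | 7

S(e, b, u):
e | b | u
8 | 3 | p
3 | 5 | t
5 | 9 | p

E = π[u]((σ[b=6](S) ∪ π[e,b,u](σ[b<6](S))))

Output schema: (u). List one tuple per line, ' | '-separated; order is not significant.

Row counts bottom-up:
  S → 3
  σ[b=6](S) → 0
  S → 3
  σ[b<6](S) → 2
  π[e,b,u](σ[b<6](S)) → 2
  (σ[b=6](S) ∪ π[e,b,u](σ[b<6](S))) → 2
  π[u]((σ[b=6](S) ∪ π[e,b,u](σ[b<6](S)))) → 2

== RESULT ==
u
p
t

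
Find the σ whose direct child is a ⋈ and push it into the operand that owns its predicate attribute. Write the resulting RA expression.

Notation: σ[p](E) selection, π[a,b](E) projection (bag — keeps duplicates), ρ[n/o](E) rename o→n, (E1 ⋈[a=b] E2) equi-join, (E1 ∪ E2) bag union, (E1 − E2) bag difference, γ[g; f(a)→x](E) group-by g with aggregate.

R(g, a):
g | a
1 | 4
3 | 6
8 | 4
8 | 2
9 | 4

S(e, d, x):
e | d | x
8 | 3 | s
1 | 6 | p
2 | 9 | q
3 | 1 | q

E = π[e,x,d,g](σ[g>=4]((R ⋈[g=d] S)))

σ filters on g, owned by the left side.
E' = π[e,x,d,g]((σ[g>=4](R) ⋈[g=d] S))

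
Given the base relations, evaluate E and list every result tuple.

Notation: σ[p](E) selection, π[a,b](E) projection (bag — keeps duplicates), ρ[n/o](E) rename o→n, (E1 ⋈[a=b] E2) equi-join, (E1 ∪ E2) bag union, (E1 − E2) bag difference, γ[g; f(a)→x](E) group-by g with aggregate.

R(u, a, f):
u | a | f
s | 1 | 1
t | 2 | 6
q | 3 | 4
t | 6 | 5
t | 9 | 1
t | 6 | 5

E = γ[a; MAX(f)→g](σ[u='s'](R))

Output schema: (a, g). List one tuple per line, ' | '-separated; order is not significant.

Stepwise |·|:
  R → 6
  σ[u='s'](R) → 1
  γ[a; MAX(f)→g](σ[u='s'](R)) → 1

== RESULT ==
a | g
1 | 1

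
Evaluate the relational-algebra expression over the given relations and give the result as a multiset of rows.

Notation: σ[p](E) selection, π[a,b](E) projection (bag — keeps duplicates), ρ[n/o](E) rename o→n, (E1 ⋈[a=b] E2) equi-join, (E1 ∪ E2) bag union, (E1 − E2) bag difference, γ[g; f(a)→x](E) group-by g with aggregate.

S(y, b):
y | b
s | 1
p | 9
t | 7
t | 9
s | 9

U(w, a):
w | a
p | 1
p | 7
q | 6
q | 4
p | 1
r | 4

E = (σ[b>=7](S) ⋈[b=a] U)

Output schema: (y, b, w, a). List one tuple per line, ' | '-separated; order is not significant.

Per-node cardinality:
  S → 5
  σ[b>=7](S) → 4
  U → 6
  (σ[b>=7](S) ⋈[b=a] U) → 1

== RESULT ==
y | b | w | a
t | 7 | p | 7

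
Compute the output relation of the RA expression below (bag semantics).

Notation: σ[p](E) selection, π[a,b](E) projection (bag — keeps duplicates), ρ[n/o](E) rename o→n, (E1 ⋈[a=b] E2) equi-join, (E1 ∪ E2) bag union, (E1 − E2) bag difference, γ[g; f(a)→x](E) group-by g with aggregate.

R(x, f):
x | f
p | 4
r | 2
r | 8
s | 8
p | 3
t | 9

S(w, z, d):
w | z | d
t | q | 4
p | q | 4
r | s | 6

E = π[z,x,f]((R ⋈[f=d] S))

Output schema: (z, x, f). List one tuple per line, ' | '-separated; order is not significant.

Row counts bottom-up:
  R → 6
  S → 3
  (R ⋈[f=d] S) → 2
  π[z,x,f]((R ⋈[f=d] S)) → 2

== RESULT ==
z | x | f
q | p | 4
q | p | 4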